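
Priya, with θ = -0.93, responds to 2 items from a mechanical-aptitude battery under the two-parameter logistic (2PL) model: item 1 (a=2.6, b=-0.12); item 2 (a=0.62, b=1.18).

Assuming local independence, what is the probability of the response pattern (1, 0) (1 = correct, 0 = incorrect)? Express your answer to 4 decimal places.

0.0854

P(θ) = 1 / (1 + exp(−a(θ − b)))
P_1 = 1/(1+e^{2.1060}) = 0.1085
P_2 = 1/(1+e^{1.3082}) = 0.2128
L = P_1 × (1−P_2) = 0.1085 × 0.7872 = 0.08542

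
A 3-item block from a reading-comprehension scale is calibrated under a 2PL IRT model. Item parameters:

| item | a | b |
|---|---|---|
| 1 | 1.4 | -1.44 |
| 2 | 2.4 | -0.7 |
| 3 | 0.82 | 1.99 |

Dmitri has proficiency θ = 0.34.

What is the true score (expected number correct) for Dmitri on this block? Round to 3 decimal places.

P(θ) = 1 / (1 + exp(−a(θ − b)))
P_1 = 1/(1+e^{-2.4920}) = 0.9236
P_2 = 1/(1+e^{-2.4960}) = 0.9239
P_3 = 1/(1+e^{1.3530}) = 0.2054
E[score] = 0.9236 + 0.9239 + 0.2054 = 2.0528

2.053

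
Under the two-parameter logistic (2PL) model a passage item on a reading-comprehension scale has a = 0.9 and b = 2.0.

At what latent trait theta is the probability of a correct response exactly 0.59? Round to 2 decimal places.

P(theta) = 1 / (1 + exp(−a(theta − b)))
logit = ln(0.5900/0.4100) = 0.3640
theta = b + logit/(a) = 2.0 + 0.3640/0.9000 = 2.4044

2.40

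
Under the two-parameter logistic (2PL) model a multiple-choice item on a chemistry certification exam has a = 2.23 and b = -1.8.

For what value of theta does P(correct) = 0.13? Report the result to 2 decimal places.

P(theta) = 1 / (1 + exp(−a(theta − b)))
logit = ln(0.1300/0.8700) = -1.9010
theta = b + logit/(a) = -1.8 + (-1.9010)/2.2300 = -2.6524

-2.65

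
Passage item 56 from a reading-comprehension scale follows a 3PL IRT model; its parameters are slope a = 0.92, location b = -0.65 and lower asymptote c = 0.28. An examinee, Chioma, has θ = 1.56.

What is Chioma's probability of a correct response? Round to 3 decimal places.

0.917

P(θ) = c + (1 − c) · 1 / (1 + exp(−a(θ − b)))
Exponent: 0.92 × (1.56 − (-0.65)) = 2.0332
1/(1 + e^{-2.0332}) = 0.8842
P = 0.28 + 0.72 × 0.8842 = 0.9167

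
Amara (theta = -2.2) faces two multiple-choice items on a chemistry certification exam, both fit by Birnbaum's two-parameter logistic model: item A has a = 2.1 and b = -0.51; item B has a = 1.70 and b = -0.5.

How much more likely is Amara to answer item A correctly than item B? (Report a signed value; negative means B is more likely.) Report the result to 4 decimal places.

-0.0247

P(theta) = 1 / (1 + exp(−a(theta − b)))
P_A = 0.0279
P_B = 0.0527
P_A − P_B = -0.0247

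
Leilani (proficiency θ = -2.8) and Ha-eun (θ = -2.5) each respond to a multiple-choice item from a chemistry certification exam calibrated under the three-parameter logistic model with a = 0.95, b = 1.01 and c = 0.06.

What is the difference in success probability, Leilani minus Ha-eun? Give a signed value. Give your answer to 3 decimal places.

-0.008

P(θ) = c + (1 − c) · 1 / (1 + exp(−a(θ − b)))
P(Leilani) = 0.0845  [exponent -3.6195]
P(Ha-eun) = 0.0923  [exponent -3.3345]
Difference = 0.0845 − 0.0923 = -0.0078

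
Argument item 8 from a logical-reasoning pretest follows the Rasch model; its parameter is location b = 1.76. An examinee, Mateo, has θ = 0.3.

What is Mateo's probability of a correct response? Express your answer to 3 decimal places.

P(θ) = 1 / (1 + exp(−(θ − b)))
Exponent: (0.3 − 1.76) = -1.4600
1/(1 + e^{1.4600}) = 0.1885
P = 0.1885

0.188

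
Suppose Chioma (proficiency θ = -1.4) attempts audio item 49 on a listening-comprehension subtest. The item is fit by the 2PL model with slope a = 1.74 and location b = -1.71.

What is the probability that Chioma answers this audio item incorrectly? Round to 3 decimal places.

P(θ) = 1 / (1 + exp(−a(θ − b)))
Exponent: 1.74 × (-1.4 − (-1.71)) = 0.5394
1/(1 + e^{-0.5394}) = 0.6317
P(incorrect) = 1 − 0.6317 = 0.3683

0.368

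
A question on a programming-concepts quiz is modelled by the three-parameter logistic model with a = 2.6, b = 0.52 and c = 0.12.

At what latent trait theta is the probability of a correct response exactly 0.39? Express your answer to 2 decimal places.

P(theta) = c + (1 − c) · 1 / (1 + exp(−a(theta − b)))
Remove guessing floor: (0.39 − 0.12)/(1 − 0.12) = 0.3068
logit = ln(0.3068/0.6932) = -0.8150
theta = b + logit/(a) = 0.52 + (-0.8150)/2.6000 = 0.2065

0.21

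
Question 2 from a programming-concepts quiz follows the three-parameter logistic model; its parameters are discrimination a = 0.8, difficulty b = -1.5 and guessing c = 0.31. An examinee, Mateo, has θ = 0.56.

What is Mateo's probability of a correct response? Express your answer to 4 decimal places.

P(θ) = c + (1 − c) · 1 / (1 + exp(−a(θ − b)))
Exponent: 0.8 × (0.56 − (-1.5)) = 1.6480
1/(1 + e^{-1.6480}) = 0.8386
P = 0.31 + 0.69 × 0.8386 = 0.8886

0.8886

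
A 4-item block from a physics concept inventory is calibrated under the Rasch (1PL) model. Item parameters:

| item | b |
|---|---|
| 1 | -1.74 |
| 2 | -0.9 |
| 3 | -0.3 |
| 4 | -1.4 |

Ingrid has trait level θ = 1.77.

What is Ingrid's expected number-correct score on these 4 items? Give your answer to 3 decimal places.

3.754

P(θ) = 1 / (1 + exp(−(θ − b)))
P_1 = 1/(1+e^{-3.5100}) = 0.9710
P_2 = 1/(1+e^{-2.6700}) = 0.9352
P_3 = 1/(1+e^{-2.0700}) = 0.8880
P_4 = 1/(1+e^{-3.1700}) = 0.9597
E[score] = 0.9710 + 0.9352 + 0.8880 + 0.9597 = 3.7538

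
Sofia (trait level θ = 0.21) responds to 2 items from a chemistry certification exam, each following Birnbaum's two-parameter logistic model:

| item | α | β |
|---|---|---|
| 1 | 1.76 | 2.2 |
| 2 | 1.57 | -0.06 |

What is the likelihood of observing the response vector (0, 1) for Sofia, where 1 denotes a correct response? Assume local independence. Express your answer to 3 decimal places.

0.587

P(θ) = 1 / (1 + exp(−α(θ − β)))
P_1 = 1/(1+e^{3.5024}) = 0.0292
P_2 = 1/(1+e^{-0.4239}) = 0.6044
L = (1−P_1) × P_2 = 0.9708 × 0.6044 = 0.58674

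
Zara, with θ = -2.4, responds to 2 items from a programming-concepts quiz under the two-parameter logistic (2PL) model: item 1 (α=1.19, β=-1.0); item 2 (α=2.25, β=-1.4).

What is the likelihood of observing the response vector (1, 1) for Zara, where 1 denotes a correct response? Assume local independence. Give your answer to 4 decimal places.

P(θ) = 1 / (1 + exp(−α(θ − β)))
P_1 = 1/(1+e^{1.6660}) = 0.1590
P_2 = 1/(1+e^{2.2500}) = 0.0953
L = P_1 × P_2 = 0.1590 × 0.0953 = 0.01516

0.0152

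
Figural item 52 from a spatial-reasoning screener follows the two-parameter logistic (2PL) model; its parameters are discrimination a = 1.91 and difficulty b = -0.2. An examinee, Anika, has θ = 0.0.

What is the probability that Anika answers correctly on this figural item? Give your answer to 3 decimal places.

0.594

P(θ) = 1 / (1 + exp(−a(θ − b)))
Exponent: 1.91 × (0.0 − (-0.2)) = 0.3820
1/(1 + e^{-0.3820}) = 0.5944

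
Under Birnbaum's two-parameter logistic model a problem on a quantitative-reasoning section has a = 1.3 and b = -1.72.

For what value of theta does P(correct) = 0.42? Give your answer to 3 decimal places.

P(theta) = 1 / (1 + exp(−a(theta − b)))
logit = ln(0.4200/0.5800) = -0.3228
theta = b + logit/(a) = -1.72 + (-0.3228)/1.3000 = -1.9683

-1.968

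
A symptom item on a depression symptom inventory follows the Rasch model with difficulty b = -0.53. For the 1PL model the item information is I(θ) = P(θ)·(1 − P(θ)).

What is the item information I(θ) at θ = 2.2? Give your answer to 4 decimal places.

0.0575

P = 1/(1+e^{-2.7300}) = 0.9388
P(1−P) = 0.9388 × 0.0612 = 0.0575
I = P(1−P) = 0.05748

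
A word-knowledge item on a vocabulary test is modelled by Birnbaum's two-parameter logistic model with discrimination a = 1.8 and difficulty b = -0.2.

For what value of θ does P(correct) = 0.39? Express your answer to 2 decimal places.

-0.45

P(θ) = 1 / (1 + exp(−a(θ − b)))
logit = ln(0.3900/0.6100) = -0.4473
θ = b + logit/(a) = -0.2 + (-0.4473)/1.8000 = -0.4485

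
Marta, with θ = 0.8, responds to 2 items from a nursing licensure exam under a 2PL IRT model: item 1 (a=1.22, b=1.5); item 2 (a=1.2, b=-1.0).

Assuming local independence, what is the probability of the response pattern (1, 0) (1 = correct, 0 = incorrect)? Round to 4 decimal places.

0.0309

P(θ) = 1 / (1 + exp(−a(θ − b)))
P_1 = 1/(1+e^{0.8540}) = 0.2986
P_2 = 1/(1+e^{-2.1600}) = 0.8966
L = P_1 × (1−P_2) = 0.2986 × 0.1034 = 0.03087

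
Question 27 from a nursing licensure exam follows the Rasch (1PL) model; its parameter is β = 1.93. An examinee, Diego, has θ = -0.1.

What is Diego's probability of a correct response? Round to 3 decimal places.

P(θ) = 1 / (1 + exp(−(θ − β)))
Exponent: (-0.1 − 1.93) = -2.0300
1/(1 + e^{2.0300}) = 0.1161
P = 0.1161

0.116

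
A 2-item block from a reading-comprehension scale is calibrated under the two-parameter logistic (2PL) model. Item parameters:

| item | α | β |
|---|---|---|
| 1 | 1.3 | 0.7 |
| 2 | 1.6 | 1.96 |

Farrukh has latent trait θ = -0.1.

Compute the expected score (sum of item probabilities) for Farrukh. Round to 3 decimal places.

0.297

P(θ) = 1 / (1 + exp(−α(θ − β)))
P_1 = 1/(1+e^{1.0400}) = 0.2611
P_2 = 1/(1+e^{3.2960}) = 0.0357
E[score] = 0.2611 + 0.0357 = 0.2969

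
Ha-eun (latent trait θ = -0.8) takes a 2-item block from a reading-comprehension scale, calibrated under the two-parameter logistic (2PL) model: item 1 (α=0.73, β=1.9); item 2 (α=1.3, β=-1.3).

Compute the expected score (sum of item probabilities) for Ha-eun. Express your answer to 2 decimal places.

0.78

P(θ) = 1 / (1 + exp(−α(θ − β)))
P_1 = 1/(1+e^{1.9710}) = 0.1223
P_2 = 1/(1+e^{-0.6500}) = 0.6570
E[score] = 0.1223 + 0.6570 = 0.7793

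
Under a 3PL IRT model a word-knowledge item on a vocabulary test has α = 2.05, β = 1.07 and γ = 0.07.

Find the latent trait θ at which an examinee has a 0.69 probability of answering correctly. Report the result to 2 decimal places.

1.41

P(θ) = γ + (1 − γ) · 1 / (1 + exp(−α(θ − β)))
Remove guessing floor: (0.69 − 0.07)/(1 − 0.07) = 0.6667
logit = ln(0.6667/0.3333) = 0.6931
θ = β + logit/(α) = 1.07 + 0.6931/2.0500 = 1.4081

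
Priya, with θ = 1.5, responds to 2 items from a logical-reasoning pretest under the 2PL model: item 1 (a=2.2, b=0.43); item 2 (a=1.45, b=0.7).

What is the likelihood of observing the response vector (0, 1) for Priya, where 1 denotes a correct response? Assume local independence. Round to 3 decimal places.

0.066

P(θ) = 1 / (1 + exp(−a(θ − b)))
P_1 = 1/(1+e^{-2.3540}) = 0.9133
P_2 = 1/(1+e^{-1.1600}) = 0.7613
L = (1−P_1) × P_2 = 0.0867 × 0.7613 = 0.06604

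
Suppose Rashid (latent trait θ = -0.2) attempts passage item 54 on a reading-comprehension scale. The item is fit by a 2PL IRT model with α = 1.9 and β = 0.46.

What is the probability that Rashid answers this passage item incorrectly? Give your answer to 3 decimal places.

P(θ) = 1 / (1 + exp(−α(θ − β)))
Exponent: 1.9 × (-0.2 − 0.46) = -1.2540
1/(1 + e^{1.2540}) = 0.2220
P(incorrect) = 1 − 0.2220 = 0.7780

0.778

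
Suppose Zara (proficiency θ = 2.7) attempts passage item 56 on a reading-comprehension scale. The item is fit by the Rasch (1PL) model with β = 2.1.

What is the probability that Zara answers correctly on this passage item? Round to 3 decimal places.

0.646

P(θ) = 1 / (1 + exp(−(θ − β)))
Exponent: (2.7 − 2.1) = 0.6000
1/(1 + e^{-0.6000}) = 0.6457
P = 0.6457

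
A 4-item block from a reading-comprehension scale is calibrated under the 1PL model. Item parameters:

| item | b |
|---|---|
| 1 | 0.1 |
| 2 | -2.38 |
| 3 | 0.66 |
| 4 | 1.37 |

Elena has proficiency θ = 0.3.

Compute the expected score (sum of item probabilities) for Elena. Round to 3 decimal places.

P(θ) = 1 / (1 + exp(−(θ − b)))
P_1 = 1/(1+e^{-0.2000}) = 0.5498
P_2 = 1/(1+e^{-2.6800}) = 0.9358
P_3 = 1/(1+e^{0.3600}) = 0.4110
P_4 = 1/(1+e^{1.0700}) = 0.2554
E[score] = 0.5498 + 0.9358 + 0.4110 + 0.2554 = 2.1520

2.152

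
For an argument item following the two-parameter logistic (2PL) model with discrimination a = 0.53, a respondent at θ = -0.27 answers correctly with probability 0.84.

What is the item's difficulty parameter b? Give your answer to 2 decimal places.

-3.40

P(θ) = 1 / (1 + exp(−a(θ − b)))
logit(0.84) = ln(0.84/0.16) = 1.6582
b = θ − logit/(a) = -0.27 − 1.6582/0.5300 = -3.3987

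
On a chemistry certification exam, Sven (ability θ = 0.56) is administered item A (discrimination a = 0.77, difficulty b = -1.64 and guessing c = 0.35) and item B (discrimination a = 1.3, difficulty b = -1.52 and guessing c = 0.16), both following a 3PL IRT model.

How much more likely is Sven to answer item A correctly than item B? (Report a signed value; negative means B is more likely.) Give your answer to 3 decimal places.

P(θ) = c + (1 − c) · 1 / (1 + exp(−a(θ − b)))
P_A = 0.8991
P_B = 0.9473
P_A − P_B = -0.0482

-0.048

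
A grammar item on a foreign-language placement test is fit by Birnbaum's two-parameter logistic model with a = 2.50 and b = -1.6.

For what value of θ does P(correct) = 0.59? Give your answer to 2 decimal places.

P(θ) = 1 / (1 + exp(−a(θ − b)))
logit = ln(0.5900/0.4100) = 0.3640
θ = b + logit/(a) = -1.6 + 0.3640/2.5000 = -1.4544

-1.45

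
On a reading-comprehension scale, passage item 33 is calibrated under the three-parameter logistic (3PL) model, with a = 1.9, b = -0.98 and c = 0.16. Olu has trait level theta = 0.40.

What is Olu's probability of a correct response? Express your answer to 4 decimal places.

0.9431

P(theta) = c + (1 − c) · 1 / (1 + exp(−a(theta − b)))
Exponent: 1.9 × (0.40 − (-0.98)) = 2.6220
1/(1 + e^{-2.6220}) = 0.9323
P = 0.16 + 0.84 × 0.9323 = 0.9431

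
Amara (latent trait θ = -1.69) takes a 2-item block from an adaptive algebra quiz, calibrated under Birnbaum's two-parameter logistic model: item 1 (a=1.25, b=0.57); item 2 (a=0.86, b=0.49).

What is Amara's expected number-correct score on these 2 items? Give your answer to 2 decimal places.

0.19

P(θ) = 1 / (1 + exp(−a(θ − b)))
P_1 = 1/(1+e^{2.8250}) = 0.0560
P_2 = 1/(1+e^{1.8748}) = 0.1330
E[score] = 0.0560 + 0.1330 = 0.1890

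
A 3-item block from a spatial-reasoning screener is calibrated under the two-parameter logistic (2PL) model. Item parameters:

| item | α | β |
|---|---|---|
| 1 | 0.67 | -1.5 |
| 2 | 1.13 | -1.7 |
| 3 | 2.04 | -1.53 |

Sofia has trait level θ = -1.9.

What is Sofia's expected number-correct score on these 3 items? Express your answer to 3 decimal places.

1.197

P(θ) = 1 / (1 + exp(−α(θ − β)))
P_1 = 1/(1+e^{0.2680}) = 0.4334
P_2 = 1/(1+e^{0.2260}) = 0.4437
P_3 = 1/(1+e^{0.7548}) = 0.3198
E[score] = 0.4334 + 0.4437 + 0.3198 = 1.1969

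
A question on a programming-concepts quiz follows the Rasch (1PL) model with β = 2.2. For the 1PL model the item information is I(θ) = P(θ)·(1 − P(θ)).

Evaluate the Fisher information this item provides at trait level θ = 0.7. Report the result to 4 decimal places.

P = 1/(1+e^{1.5000}) = 0.1824
P(1−P) = 0.1824 × 0.8176 = 0.1491
I = P(1−P) = 0.14915

0.1491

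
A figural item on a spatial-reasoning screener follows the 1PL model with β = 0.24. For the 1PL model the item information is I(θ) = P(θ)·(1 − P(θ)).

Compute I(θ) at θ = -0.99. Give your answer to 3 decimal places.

P = 1/(1+e^{1.2300}) = 0.2262
P(1−P) = 0.2262 × 0.7738 = 0.1750
I = P(1−P) = 0.17502

0.175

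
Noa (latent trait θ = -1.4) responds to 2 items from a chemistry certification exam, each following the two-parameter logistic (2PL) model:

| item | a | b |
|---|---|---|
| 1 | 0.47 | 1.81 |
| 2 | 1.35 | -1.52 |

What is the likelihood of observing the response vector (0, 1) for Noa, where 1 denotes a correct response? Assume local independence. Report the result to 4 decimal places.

0.4425

P(θ) = 1 / (1 + exp(−a(θ − b)))
P_1 = 1/(1+e^{1.5087}) = 0.1811
P_2 = 1/(1+e^{-0.1620}) = 0.5404
L = (1−P_1) × P_2 = 0.8189 × 0.5404 = 0.44253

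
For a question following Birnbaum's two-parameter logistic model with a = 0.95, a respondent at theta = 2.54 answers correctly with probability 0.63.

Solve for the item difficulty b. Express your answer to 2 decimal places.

1.98

P(theta) = 1 / (1 + exp(−a(theta − b)))
logit(0.63) = ln(0.63/0.37) = 0.5322
b = theta − logit/(a) = 2.54 − 0.5322/0.9500 = 1.9798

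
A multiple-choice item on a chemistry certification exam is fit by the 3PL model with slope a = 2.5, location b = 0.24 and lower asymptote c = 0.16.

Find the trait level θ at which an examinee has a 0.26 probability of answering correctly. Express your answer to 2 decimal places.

P(θ) = c + (1 − c) · 1 / (1 + exp(−a(θ − b)))
Remove guessing floor: (0.26 − 0.16)/(1 − 0.16) = 0.1190
logit = ln(0.1190/0.8810) = -2.0015
θ = b + logit/(a) = 0.24 + (-2.0015)/2.5000 = -0.5606

-0.56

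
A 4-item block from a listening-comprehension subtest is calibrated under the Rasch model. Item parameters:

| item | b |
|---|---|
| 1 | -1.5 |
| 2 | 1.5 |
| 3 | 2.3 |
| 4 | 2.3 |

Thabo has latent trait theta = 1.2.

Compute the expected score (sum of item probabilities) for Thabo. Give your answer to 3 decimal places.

1.862

P(theta) = 1 / (1 + exp(−(theta − b)))
P_1 = 1/(1+e^{-2.7000}) = 0.9370
P_2 = 1/(1+e^{0.3000}) = 0.4256
P_3 = 1/(1+e^{1.1000}) = 0.2497
P_4 = 1/(1+e^{1.1000}) = 0.2497
E[score] = 0.9370 + 0.4256 + 0.2497 + 0.2497 = 1.8621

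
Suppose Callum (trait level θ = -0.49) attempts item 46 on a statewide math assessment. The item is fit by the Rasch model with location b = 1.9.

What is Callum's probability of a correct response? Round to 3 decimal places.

0.084

P(θ) = 1 / (1 + exp(−(θ − b)))
Exponent: (-0.49 − 1.9) = -2.3900
1/(1 + e^{2.3900}) = 0.0839
P = 0.0839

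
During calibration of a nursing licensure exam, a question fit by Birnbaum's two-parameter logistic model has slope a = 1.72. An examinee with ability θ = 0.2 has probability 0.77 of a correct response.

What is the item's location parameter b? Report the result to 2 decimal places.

-0.50

P(θ) = 1 / (1 + exp(−a(θ − b)))
logit(0.77) = ln(0.77/0.23) = 1.2083
b = θ − logit/(a) = 0.2 − 1.2083/1.7200 = -0.5025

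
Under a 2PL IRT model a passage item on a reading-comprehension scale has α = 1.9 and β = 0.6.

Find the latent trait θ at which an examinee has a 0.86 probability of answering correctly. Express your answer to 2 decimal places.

P(θ) = 1 / (1 + exp(−α(θ − β)))
logit = ln(0.8600/0.1400) = 1.8153
θ = β + logit/(α) = 0.6 + 1.8153/1.9000 = 1.5554

1.56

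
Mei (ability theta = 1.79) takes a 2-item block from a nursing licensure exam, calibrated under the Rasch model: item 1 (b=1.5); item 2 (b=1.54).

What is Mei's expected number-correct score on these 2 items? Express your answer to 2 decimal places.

1.13

P(theta) = 1 / (1 + exp(−(theta − b)))
P_1 = 1/(1+e^{-0.2900}) = 0.5720
P_2 = 1/(1+e^{-0.2500}) = 0.5622
E[score] = 0.5720 + 0.5622 = 1.1342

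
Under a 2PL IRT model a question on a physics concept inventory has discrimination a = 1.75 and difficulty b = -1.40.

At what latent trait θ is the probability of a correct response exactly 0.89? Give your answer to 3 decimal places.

-0.205

P(θ) = 1 / (1 + exp(−a(θ − b)))
logit = ln(0.8900/0.1100) = 2.0907
θ = b + logit/(a) = -1.40 + 2.0907/1.7500 = -0.2053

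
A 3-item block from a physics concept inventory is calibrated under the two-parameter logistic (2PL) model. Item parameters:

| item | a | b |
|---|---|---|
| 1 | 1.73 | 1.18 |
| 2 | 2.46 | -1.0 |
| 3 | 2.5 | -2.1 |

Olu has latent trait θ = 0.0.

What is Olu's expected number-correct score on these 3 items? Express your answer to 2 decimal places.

P(θ) = 1 / (1 + exp(−a(θ − b)))
P_1 = 1/(1+e^{2.0414}) = 0.1149
P_2 = 1/(1+e^{-2.4600}) = 0.9213
P_3 = 1/(1+e^{-5.2500}) = 0.9948
E[score] = 0.1149 + 0.9213 + 0.9948 = 2.0310

2.03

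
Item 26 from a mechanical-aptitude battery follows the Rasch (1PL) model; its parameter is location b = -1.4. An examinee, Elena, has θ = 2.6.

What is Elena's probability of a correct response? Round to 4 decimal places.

0.9820

P(θ) = 1 / (1 + exp(−(θ − b)))
Exponent: (2.6 − (-1.4)) = 4.0000
1/(1 + e^{-4.0000}) = 0.9820
P = 0.9820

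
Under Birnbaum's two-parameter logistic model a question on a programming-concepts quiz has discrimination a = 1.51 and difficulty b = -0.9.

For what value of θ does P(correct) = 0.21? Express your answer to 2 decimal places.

P(θ) = 1 / (1 + exp(−a(θ − b)))
logit = ln(0.2100/0.7900) = -1.3249
θ = b + logit/(a) = -0.9 + (-1.3249)/1.5100 = -1.7774

-1.78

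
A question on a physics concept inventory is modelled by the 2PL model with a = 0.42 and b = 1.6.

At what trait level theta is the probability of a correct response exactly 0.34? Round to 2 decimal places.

0.02

P(theta) = 1 / (1 + exp(−a(theta − b)))
logit = ln(0.3400/0.6600) = -0.6633
theta = b + logit/(a) = 1.6 + (-0.6633)/0.4200 = 0.0207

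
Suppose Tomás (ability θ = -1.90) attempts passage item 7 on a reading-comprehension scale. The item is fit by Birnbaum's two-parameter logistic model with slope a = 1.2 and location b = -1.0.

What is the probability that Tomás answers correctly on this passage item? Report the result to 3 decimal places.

0.254

P(θ) = 1 / (1 + exp(−a(θ − b)))
Exponent: 1.2 × (-1.90 − (-1.0)) = -1.0800
1/(1 + e^{1.0800}) = 0.2535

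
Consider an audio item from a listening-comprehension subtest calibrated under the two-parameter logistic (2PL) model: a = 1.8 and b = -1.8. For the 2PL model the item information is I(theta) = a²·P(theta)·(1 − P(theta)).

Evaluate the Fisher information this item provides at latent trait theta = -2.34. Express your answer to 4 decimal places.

0.6452

P = 1/(1+e^{0.9720}) = 0.2745
P(1−P) = 0.2745 × 0.7255 = 0.1991
I = a² × P(1−P) = 1.8² × 0.1991 = 0.64522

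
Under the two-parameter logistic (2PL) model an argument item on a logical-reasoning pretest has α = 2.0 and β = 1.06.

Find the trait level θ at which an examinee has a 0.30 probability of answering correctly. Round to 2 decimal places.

0.64

P(θ) = 1 / (1 + exp(−α(θ − β)))
logit = ln(0.3000/0.7000) = -0.8473
θ = β + logit/(α) = 1.06 + (-0.8473)/2.0000 = 0.6364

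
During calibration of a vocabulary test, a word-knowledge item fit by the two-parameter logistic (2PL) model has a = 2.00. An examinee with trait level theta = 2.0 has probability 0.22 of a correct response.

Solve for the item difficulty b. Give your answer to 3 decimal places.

P(theta) = 1 / (1 + exp(−a(theta − b)))
logit(0.22) = ln(0.22/0.78) = -1.2657
b = theta − logit/(a) = 2.0 − (-1.2657)/2.0000 = 2.6328

2.633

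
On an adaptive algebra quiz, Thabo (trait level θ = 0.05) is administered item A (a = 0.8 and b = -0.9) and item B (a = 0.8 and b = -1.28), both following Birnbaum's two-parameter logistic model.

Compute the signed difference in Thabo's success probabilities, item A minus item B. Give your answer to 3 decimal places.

P(θ) = 1 / (1 + exp(−a(θ − b)))
P_A = 0.6814
P_B = 0.7435
P_A − P_B = -0.0621

-0.062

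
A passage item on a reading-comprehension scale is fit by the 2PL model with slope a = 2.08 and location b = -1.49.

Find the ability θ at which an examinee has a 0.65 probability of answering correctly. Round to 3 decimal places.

P(θ) = 1 / (1 + exp(−a(θ − b)))
logit = ln(0.6500/0.3500) = 0.6190
θ = b + logit/(a) = -1.49 + 0.6190/2.0800 = -1.1924

-1.192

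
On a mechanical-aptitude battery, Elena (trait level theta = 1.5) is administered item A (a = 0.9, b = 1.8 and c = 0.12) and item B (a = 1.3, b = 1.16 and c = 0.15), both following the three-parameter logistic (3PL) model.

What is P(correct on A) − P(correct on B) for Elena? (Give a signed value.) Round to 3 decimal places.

-0.166

P(theta) = c + (1 − c) · 1 / (1 + exp(−a(theta − b)))
P_A = 0.5010
P_B = 0.6674
P_A − P_B = -0.1665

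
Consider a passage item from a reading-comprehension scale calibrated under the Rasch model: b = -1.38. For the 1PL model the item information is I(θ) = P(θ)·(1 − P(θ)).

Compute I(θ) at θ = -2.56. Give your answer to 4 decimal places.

P = 1/(1+e^{1.1800}) = 0.2351
P(1−P) = 0.2351 × 0.7649 = 0.1798
I = P(1−P) = 0.17980

0.1798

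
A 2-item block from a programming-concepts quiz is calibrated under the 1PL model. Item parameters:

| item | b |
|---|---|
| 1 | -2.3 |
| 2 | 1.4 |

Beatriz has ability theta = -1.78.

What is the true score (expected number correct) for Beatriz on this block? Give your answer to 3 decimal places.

P(theta) = 1 / (1 + exp(−(theta − b)))
P_1 = 1/(1+e^{-0.5200}) = 0.6271
P_2 = 1/(1+e^{3.1800}) = 0.0399
E[score] = 0.6271 + 0.0399 = 0.6671

0.667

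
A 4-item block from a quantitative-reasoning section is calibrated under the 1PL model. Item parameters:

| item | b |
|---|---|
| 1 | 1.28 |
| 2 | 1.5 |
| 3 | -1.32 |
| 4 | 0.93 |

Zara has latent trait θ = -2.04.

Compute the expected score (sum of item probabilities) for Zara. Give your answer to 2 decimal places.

P(θ) = 1 / (1 + exp(−(θ − b)))
P_1 = 1/(1+e^{3.3200}) = 0.0349
P_2 = 1/(1+e^{3.5400}) = 0.0282
P_3 = 1/(1+e^{0.7200}) = 0.3274
P_4 = 1/(1+e^{2.9700}) = 0.0488
E[score] = 0.0349 + 0.0282 + 0.3274 + 0.0488 = 0.4393

0.44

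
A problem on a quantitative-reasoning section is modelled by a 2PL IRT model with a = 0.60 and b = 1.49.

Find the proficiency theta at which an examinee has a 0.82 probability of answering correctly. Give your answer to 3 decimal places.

4.017

P(theta) = 1 / (1 + exp(−a(theta − b)))
logit = ln(0.8200/0.1800) = 1.5163
theta = b + logit/(a) = 1.49 + 1.5163/0.6000 = 4.0172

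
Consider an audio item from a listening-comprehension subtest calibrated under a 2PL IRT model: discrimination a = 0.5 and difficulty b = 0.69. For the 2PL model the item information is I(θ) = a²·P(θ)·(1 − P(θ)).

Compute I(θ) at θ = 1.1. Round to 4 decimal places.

P = 1/(1+e^{-0.2050}) = 0.5511
P(1−P) = 0.5511 × 0.4489 = 0.2474
I = a² × P(1−P) = 0.5² × 0.2474 = 0.06185

0.0618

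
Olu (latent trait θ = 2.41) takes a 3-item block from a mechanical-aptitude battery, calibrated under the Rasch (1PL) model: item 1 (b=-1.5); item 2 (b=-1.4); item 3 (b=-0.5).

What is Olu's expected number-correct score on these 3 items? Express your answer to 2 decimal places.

P(θ) = 1 / (1 + exp(−(θ − b)))
P_1 = 1/(1+e^{-3.9100}) = 0.9804
P_2 = 1/(1+e^{-3.8100}) = 0.9783
P_3 = 1/(1+e^{-2.9100}) = 0.9483
E[score] = 0.9804 + 0.9783 + 0.9483 = 2.9070

2.91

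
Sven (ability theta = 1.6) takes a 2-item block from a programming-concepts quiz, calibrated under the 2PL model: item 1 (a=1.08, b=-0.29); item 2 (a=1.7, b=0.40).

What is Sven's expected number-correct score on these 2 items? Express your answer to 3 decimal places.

1.770

P(theta) = 1 / (1 + exp(−a(theta − b)))
P_1 = 1/(1+e^{-2.0412}) = 0.8851
P_2 = 1/(1+e^{-2.0400}) = 0.8849
E[score] = 0.8851 + 0.8849 = 1.7700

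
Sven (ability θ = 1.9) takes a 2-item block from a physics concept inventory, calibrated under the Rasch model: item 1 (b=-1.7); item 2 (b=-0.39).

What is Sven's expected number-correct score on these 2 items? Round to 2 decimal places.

1.88

P(θ) = 1 / (1 + exp(−(θ − b)))
P_1 = 1/(1+e^{-3.6000}) = 0.9734
P_2 = 1/(1+e^{-2.2900}) = 0.9080
E[score] = 0.9734 + 0.9080 = 1.8814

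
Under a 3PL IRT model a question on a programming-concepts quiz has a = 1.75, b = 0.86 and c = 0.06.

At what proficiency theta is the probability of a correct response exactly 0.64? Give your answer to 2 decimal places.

1.13

P(theta) = c + (1 − c) · 1 / (1 + exp(−a(theta − b)))
Remove guessing floor: (0.64 − 0.06)/(1 − 0.06) = 0.6170
logit = ln(0.6170/0.3830) = 0.4769
theta = b + logit/(a) = 0.86 + 0.4769/1.7500 = 1.1325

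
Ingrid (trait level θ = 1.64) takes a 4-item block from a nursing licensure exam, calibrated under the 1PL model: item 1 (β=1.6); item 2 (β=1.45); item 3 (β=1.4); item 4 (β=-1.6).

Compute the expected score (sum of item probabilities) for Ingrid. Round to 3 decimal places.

P(θ) = 1 / (1 + exp(−(θ − β)))
P_1 = 1/(1+e^{-0.0400}) = 0.5100
P_2 = 1/(1+e^{-0.1900}) = 0.5474
P_3 = 1/(1+e^{-0.2400}) = 0.5597
P_4 = 1/(1+e^{-3.2400}) = 0.9623
E[score] = 0.5100 + 0.5474 + 0.5597 + 0.9623 = 2.5794

2.579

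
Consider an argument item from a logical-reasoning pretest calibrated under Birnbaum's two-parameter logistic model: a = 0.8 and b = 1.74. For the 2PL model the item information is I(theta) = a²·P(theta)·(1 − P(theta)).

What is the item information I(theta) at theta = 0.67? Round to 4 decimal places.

P = 1/(1+e^{0.8560}) = 0.2982
P(1−P) = 0.2982 × 0.7018 = 0.2093
I = a² × P(1−P) = 0.8² × 0.2093 = 0.13393

0.1339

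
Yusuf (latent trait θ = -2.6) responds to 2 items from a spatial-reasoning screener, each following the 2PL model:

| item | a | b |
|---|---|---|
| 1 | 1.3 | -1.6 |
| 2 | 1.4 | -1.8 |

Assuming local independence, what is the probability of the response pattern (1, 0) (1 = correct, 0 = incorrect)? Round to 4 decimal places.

0.1615

P(θ) = 1 / (1 + exp(−a(θ − b)))
P_1 = 1/(1+e^{1.3000}) = 0.2142
P_2 = 1/(1+e^{1.1200}) = 0.2460
L = P_1 × (1−P_2) = 0.2142 × 0.7540 = 0.16148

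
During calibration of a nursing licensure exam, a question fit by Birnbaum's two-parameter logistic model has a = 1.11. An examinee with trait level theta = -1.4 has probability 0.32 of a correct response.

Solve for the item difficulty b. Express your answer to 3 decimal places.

-0.721

P(theta) = 1 / (1 + exp(−a(theta − b)))
logit(0.32) = ln(0.32/0.68) = -0.7538
b = theta − logit/(a) = -1.4 − (-0.7538)/1.1100 = -0.7209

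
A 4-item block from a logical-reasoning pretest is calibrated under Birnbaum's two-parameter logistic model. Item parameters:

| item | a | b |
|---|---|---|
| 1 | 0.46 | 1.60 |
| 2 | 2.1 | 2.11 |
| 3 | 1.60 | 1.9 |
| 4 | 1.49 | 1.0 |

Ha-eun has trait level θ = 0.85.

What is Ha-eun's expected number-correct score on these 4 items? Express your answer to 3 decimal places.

P(θ) = 1 / (1 + exp(−a(θ − b)))
P_1 = 1/(1+e^{0.3450}) = 0.4146
P_2 = 1/(1+e^{2.6460}) = 0.0662
P_3 = 1/(1+e^{1.6800}) = 0.1571
P_4 = 1/(1+e^{0.2235}) = 0.4444
E[score] = 0.4146 + 0.0662 + 0.1571 + 0.4444 = 1.0823

1.082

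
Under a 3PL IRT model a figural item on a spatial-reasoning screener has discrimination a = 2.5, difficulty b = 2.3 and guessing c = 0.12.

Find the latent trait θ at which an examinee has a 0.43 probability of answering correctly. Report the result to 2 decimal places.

2.06

P(θ) = c + (1 − c) · 1 / (1 + exp(−a(θ − b)))
Remove guessing floor: (0.43 − 0.12)/(1 − 0.12) = 0.3523
logit = ln(0.3523/0.6477) = -0.6091
θ = b + logit/(a) = 2.3 + (-0.6091)/2.5000 = 2.0564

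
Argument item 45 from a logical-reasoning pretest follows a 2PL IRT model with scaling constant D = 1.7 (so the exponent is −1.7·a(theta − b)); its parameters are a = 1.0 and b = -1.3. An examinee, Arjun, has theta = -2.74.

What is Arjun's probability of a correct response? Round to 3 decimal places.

0.080

P(theta) = 1 / (1 + exp(−D·a(theta − b)))
Exponent: 1.7 × 1.0 × (-2.74 − (-1.3)) = -2.4480
1/(1 + e^{2.4480}) = 0.0796
P = 0.0796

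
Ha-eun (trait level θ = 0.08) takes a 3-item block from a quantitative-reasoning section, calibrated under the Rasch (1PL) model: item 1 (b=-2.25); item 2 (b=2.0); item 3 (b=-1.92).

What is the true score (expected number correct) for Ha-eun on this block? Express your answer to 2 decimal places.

P(θ) = 1 / (1 + exp(−(θ − b)))
P_1 = 1/(1+e^{-2.3300}) = 0.9113
P_2 = 1/(1+e^{1.9200}) = 0.1279
P_3 = 1/(1+e^{-2.0000}) = 0.8808
E[score] = 0.9113 + 0.1279 + 0.8808 = 1.9200

1.92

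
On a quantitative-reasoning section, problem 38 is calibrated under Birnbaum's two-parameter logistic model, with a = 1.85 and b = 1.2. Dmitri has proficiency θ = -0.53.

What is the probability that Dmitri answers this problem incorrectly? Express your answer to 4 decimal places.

0.9609

P(θ) = 1 / (1 + exp(−a(θ − b)))
Exponent: 1.85 × (-0.53 − 1.2) = -3.2005
1/(1 + e^{3.2005}) = 0.0391
P(incorrect) = 1 − 0.0391 = 0.9609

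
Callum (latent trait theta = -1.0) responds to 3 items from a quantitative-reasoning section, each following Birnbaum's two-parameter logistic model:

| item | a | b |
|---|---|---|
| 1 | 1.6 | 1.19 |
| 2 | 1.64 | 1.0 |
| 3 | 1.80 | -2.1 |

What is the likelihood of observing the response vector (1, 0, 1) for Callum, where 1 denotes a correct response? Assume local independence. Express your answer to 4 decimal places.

0.0247

P(theta) = 1 / (1 + exp(−a(theta − b)))
P_1 = 1/(1+e^{3.5040}) = 0.0292
P_2 = 1/(1+e^{3.2800}) = 0.0363
P_3 = 1/(1+e^{-1.9800}) = 0.8787
L = P_1 × (1−P_2) × P_3 = 0.0292 × 0.9637 × 0.8787 = 0.02473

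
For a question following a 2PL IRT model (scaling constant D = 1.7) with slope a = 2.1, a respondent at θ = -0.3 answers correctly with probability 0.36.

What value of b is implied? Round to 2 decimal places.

-0.14

P(θ) = 1 / (1 + exp(−D·a(θ − b)))
logit(0.36) = ln(0.36/0.64) = -0.5754
b = θ − logit/(1.7·a) = -0.3 − (-0.5754)/3.5700 = -0.1388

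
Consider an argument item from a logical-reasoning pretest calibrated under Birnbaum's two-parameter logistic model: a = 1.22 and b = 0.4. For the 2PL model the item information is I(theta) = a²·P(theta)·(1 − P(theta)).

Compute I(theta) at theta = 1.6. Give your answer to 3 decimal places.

0.227

P = 1/(1+e^{-1.4640}) = 0.8121
P(1−P) = 0.8121 × 0.1879 = 0.1526
I = a² × P(1−P) = 1.22² × 0.1526 = 0.22708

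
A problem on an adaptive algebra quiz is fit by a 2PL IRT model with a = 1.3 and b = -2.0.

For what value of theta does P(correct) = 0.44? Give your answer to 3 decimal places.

-2.186

P(theta) = 1 / (1 + exp(−a(theta − b)))
logit = ln(0.4400/0.5600) = -0.2412
theta = b + logit/(a) = -2.0 + (-0.2412)/1.3000 = -2.1855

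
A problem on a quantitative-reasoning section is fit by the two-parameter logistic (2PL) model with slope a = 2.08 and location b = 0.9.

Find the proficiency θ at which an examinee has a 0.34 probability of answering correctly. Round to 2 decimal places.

0.58

P(θ) = 1 / (1 + exp(−a(θ − b)))
logit = ln(0.3400/0.6600) = -0.6633
θ = b + logit/(a) = 0.9 + (-0.6633)/2.0800 = 0.5811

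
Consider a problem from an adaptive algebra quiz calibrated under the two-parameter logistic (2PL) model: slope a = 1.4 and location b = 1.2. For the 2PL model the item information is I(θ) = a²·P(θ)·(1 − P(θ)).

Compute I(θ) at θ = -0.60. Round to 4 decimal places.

0.1351

P = 1/(1+e^{2.5200}) = 0.0745
P(1−P) = 0.0745 × 0.9255 = 0.0689
I = a² × P(1−P) = 1.4² × 0.0689 = 0.13509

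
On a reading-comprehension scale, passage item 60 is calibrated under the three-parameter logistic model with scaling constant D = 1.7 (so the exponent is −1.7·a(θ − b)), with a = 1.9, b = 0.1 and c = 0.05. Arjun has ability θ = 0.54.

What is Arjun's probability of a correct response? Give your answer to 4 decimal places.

P(θ) = c + (1 − c) · 1 / (1 + exp(−D·a(θ − b)))
Exponent: 1.7 × 1.9 × (0.54 − 0.1) = 1.4212
1/(1 + e^{-1.4212}) = 0.8055
P = 0.05 + 0.95 × 0.8055 = 0.8153

0.8153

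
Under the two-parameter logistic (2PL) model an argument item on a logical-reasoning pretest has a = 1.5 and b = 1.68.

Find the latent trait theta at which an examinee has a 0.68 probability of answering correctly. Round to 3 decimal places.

P(theta) = 1 / (1 + exp(−a(theta − b)))
logit = ln(0.6800/0.3200) = 0.7538
theta = b + logit/(a) = 1.68 + 0.7538/1.5000 = 2.1825

2.183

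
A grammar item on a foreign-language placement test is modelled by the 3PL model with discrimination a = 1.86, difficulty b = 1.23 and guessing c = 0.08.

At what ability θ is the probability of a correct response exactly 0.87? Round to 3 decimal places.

2.200

P(θ) = c + (1 − c) · 1 / (1 + exp(−a(θ − b)))
Remove guessing floor: (0.87 − 0.08)/(1 − 0.08) = 0.8587
logit = ln(0.8587/0.1413) = 1.8045
θ = b + logit/(a) = 1.23 + 1.8045/1.8600 = 2.2002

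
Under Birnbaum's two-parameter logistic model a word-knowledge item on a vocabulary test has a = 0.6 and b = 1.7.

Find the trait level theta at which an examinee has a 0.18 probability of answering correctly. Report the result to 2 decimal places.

P(theta) = 1 / (1 + exp(−a(theta − b)))
logit = ln(0.1800/0.8200) = -1.5163
theta = b + logit/(a) = 1.7 + (-1.5163)/0.6000 = -0.8272

-0.83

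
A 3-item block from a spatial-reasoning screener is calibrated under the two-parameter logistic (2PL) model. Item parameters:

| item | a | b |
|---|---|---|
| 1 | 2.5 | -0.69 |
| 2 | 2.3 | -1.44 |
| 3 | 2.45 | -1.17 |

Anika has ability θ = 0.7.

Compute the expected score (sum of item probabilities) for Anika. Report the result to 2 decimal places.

P(θ) = 1 / (1 + exp(−a(θ − b)))
P_1 = 1/(1+e^{-3.4750}) = 0.9700
P_2 = 1/(1+e^{-4.9220}) = 0.9928
P_3 = 1/(1+e^{-4.5815}) = 0.9899
E[score] = 0.9700 + 0.9928 + 0.9899 = 2.9526

2.95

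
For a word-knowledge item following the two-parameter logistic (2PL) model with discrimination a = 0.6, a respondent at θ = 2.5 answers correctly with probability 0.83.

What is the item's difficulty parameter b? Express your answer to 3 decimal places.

-0.143

P(θ) = 1 / (1 + exp(−a(θ − b)))
logit(0.83) = ln(0.83/0.17) = 1.5856
b = θ − logit/(a) = 2.5 − 1.5856/0.6000 = -0.1427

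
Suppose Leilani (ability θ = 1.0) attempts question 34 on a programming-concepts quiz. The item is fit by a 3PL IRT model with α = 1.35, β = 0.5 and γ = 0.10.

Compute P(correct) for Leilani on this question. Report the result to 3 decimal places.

0.696

P(θ) = γ + (1 − γ) · 1 / (1 + exp(−α(θ − β)))
Exponent: 1.35 × (1.0 − 0.5) = 0.6750
1/(1 + e^{-0.6750}) = 0.6626
P = 0.10 + 0.90 × 0.6626 = 0.6964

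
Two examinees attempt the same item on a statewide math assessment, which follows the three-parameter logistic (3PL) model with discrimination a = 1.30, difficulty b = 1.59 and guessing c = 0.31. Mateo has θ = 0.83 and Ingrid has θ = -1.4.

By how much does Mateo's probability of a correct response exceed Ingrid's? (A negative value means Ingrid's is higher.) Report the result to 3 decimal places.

P(θ) = c + (1 − c) · 1 / (1 + exp(−a(θ − b)))
P(Mateo) = 0.4972  [exponent -0.9880]
P(Ingrid) = 0.3239  [exponent -3.8870]
Difference = 0.4972 − 0.3239 = 0.1733

0.173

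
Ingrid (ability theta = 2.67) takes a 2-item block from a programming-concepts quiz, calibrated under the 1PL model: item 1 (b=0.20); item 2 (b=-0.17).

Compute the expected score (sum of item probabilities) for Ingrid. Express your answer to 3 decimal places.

1.867

P(theta) = 1 / (1 + exp(−(theta − b)))
P_1 = 1/(1+e^{-2.4700}) = 0.9220
P_2 = 1/(1+e^{-2.8400}) = 0.9448
E[score] = 0.9220 + 0.9448 = 1.8668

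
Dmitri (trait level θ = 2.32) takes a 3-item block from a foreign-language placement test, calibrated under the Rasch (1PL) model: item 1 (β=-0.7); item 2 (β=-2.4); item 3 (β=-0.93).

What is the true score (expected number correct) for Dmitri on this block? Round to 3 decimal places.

P(θ) = 1 / (1 + exp(−(θ − β)))
P_1 = 1/(1+e^{-3.0200}) = 0.9535
P_2 = 1/(1+e^{-4.7200}) = 0.9912
P_3 = 1/(1+e^{-3.2500}) = 0.9627
E[score] = 0.9535 + 0.9912 + 0.9627 = 2.9073

2.907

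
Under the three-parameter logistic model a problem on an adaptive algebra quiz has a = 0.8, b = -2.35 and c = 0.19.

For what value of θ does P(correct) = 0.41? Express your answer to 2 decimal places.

P(θ) = c + (1 − c) · 1 / (1 + exp(−a(θ − b)))
Remove guessing floor: (0.41 − 0.19)/(1 − 0.19) = 0.2716
logit = ln(0.2716/0.7284) = -0.9865
θ = b + logit/(a) = -2.35 + (-0.9865)/0.8000 = -3.5831

-3.58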